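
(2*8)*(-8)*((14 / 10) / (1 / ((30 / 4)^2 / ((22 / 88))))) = -40320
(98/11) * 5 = 490/11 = 44.55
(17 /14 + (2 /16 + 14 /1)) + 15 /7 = 17.48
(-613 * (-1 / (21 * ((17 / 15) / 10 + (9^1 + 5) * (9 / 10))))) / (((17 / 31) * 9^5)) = 950150 / 13400166717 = 0.00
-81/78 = -27/26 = -1.04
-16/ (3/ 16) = -85.33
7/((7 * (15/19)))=19/15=1.27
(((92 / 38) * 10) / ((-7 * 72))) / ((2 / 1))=-115 / 4788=-0.02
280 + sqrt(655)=305.59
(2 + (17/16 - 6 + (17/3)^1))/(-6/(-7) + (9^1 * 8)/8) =917/3312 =0.28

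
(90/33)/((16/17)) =2.90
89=89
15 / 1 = 15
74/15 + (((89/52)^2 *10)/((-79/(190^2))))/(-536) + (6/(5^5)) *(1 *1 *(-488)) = 3887177879627/134177550000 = 28.97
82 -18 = 64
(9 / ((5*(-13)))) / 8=-9 / 520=-0.02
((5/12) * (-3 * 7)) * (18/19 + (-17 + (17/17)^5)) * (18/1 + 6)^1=60060/19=3161.05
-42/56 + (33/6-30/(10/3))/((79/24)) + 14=12.19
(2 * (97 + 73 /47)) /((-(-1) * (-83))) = -9264 /3901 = -2.37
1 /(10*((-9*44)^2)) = 1 /1568160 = 0.00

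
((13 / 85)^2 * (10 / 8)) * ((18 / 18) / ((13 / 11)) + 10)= 1833 / 5780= 0.32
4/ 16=1/ 4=0.25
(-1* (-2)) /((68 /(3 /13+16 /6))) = 113 /1326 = 0.09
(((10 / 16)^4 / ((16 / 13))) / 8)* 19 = 154375 / 524288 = 0.29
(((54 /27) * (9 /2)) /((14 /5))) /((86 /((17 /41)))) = 765 /49364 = 0.02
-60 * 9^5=-3542940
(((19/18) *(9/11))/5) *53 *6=3021/55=54.93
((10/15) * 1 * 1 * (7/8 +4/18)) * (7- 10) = -79/36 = -2.19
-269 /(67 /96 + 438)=-0.61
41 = 41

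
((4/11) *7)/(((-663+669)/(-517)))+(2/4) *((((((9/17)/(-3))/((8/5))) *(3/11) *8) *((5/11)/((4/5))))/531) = -638855207/2912712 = -219.33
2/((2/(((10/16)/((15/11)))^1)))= 0.46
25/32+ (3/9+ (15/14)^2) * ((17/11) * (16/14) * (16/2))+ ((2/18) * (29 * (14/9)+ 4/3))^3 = 10211021503525/64164060576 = 159.14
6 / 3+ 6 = 8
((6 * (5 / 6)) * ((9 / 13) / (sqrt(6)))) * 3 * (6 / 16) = 135 * sqrt(6) / 208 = 1.59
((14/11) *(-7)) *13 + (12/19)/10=-120964/1045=-115.76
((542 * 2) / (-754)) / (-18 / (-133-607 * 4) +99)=-106774 / 7353153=-0.01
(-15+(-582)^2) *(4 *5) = 6774180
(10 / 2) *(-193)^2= 186245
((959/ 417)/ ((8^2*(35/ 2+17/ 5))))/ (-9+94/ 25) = -119875/ 365345376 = -0.00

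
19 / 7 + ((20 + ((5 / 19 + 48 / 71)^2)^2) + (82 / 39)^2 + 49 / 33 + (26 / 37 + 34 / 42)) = 443580427704479049470 / 14350580261009721729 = 30.91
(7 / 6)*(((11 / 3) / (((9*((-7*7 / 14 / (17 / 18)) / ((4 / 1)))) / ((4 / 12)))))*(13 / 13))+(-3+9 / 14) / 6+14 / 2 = 394123 / 61236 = 6.44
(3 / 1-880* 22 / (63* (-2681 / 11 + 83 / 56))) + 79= 111830254 / 1343007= 83.27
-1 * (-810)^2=-656100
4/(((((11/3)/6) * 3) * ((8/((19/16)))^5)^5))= 0.00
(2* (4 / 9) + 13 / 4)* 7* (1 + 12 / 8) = 5215 / 72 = 72.43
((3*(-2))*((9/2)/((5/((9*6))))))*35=-10206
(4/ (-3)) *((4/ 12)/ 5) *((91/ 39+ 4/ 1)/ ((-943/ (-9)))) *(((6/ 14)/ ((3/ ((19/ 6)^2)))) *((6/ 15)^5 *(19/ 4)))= -1042568/ 2784796875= -0.00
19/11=1.73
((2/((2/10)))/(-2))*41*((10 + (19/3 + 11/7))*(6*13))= -2004080/7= -286297.14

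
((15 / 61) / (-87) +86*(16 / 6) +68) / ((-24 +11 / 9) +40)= 4733799 / 274195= 17.26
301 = 301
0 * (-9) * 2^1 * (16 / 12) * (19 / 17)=0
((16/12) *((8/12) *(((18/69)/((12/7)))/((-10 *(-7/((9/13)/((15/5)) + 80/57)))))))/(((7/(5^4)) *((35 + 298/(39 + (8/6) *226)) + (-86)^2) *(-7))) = -8831650/1629448967601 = -0.00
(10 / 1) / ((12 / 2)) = 5 / 3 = 1.67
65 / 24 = 2.71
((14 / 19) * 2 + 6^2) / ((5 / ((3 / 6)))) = 356 / 95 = 3.75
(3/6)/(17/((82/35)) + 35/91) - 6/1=-48337/8145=-5.93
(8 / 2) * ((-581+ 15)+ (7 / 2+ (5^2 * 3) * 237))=68850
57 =57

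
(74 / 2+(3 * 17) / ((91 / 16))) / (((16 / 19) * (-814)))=-79477 / 1185184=-0.07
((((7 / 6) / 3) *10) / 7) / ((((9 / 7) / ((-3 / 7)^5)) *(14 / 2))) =-15 / 16807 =-0.00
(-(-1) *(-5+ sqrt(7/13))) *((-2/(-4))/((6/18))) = -15/2+ 3 *sqrt(91)/26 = -6.40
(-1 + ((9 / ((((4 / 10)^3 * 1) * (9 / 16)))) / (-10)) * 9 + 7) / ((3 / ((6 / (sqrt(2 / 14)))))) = -438 * sqrt(7) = -1158.84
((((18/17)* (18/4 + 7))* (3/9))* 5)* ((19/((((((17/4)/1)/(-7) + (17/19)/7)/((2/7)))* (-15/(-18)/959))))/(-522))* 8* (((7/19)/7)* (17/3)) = 26821312/22185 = 1208.98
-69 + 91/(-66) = -4645/66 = -70.38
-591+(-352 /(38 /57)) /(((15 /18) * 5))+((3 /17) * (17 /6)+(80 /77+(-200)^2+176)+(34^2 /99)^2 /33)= 4467380386709 /113201550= 39463.95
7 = 7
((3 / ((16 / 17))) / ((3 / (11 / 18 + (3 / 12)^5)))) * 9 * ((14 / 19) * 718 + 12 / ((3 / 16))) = 270141849 / 77824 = 3471.19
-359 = -359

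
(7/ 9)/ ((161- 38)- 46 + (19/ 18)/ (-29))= 406/ 40175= 0.01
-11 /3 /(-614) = 11 /1842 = 0.01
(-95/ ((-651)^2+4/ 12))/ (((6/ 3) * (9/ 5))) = -25/ 401496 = -0.00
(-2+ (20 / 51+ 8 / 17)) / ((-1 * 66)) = 29 / 1683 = 0.02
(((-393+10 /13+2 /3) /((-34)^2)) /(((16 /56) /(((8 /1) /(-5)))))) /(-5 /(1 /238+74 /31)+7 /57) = -1706366269 /1770467465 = -0.96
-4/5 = -0.80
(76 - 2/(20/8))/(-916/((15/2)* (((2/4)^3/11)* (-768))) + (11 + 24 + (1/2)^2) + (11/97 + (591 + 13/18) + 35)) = 218832/1967393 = 0.11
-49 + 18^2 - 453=-178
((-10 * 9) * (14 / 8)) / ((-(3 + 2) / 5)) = 315 / 2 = 157.50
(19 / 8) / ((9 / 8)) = 2.11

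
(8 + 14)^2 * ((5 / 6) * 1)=1210 / 3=403.33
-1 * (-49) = 49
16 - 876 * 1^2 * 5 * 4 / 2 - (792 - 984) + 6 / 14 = -59861 / 7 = -8551.57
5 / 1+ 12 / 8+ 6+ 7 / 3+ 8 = 137 / 6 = 22.83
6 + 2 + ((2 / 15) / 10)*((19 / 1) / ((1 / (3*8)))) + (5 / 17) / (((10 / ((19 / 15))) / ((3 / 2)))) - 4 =17231 / 1700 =10.14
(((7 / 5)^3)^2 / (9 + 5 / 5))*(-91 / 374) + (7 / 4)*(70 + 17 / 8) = 58921617153 / 467500000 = 126.04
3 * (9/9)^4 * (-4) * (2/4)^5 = -3/8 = -0.38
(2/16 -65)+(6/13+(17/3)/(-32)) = -80609/1248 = -64.59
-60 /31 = -1.94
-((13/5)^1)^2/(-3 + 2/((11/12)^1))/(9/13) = 24167/2025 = 11.93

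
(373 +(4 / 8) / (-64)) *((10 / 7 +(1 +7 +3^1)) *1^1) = 4635.76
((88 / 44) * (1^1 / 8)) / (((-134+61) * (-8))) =1 / 2336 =0.00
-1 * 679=-679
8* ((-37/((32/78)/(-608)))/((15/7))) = 1023568/5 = 204713.60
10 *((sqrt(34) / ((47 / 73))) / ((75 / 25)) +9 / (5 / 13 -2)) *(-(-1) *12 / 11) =-4680 / 77 +2920 *sqrt(34) / 517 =-27.85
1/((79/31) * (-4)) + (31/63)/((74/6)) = -0.06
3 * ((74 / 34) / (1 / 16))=1776 / 17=104.47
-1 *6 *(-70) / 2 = 210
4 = 4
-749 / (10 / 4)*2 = -2996 / 5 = -599.20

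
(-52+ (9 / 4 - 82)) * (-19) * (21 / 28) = 30039 / 16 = 1877.44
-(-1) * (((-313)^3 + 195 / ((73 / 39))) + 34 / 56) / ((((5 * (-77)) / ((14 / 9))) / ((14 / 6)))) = 289090.03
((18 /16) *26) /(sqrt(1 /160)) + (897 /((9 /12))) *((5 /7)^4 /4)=186875 /2401 + 117 *sqrt(10)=447.82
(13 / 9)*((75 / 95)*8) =520 / 57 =9.12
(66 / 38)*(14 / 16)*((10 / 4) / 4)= 1155 / 1216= 0.95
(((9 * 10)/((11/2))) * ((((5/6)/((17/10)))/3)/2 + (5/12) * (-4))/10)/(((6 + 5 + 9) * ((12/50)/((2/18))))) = -0.06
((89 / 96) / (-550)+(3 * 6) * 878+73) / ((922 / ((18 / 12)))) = 25.83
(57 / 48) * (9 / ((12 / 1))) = 57 / 64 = 0.89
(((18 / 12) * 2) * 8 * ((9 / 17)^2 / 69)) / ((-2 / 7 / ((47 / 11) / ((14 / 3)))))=-22842 / 73117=-0.31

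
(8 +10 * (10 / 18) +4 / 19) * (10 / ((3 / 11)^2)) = 2848340 / 1539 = 1850.77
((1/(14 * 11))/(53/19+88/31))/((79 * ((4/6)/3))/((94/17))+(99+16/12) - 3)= 83049/7234777550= 0.00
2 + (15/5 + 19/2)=29/2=14.50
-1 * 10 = -10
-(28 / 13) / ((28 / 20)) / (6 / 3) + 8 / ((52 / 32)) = 54 / 13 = 4.15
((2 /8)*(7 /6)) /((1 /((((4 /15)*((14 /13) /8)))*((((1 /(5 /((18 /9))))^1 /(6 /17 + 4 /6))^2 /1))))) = 14161 /8788000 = 0.00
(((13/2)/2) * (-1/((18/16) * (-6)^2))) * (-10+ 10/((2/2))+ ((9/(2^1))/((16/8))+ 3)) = -91/216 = -0.42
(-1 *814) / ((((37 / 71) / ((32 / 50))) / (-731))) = 18269152 / 25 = 730766.08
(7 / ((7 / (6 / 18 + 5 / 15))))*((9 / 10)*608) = 1824 / 5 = 364.80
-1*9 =-9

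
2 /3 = 0.67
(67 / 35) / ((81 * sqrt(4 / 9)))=67 / 1890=0.04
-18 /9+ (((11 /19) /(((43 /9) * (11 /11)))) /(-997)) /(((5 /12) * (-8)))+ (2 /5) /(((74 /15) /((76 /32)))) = -2178874619 /1205532520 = -1.81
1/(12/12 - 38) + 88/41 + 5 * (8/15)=4.79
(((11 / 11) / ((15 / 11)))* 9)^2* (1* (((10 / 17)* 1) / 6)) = 363 / 85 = 4.27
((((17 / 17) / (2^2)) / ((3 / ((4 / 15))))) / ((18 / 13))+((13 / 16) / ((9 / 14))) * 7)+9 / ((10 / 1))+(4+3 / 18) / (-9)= 30133 / 3240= 9.30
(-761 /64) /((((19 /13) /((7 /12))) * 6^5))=-69251 /113467392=-0.00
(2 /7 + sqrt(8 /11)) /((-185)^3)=-2 * sqrt(22) /69647875 - 2 /44321375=-0.00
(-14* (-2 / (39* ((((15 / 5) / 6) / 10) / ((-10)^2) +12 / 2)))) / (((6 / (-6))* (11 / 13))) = -0.14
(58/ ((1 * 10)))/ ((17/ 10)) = 58/ 17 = 3.41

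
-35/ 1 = -35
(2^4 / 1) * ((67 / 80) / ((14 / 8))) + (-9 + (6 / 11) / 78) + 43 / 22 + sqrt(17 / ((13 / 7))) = 563 / 910 + sqrt(1547) / 13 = 3.64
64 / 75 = 0.85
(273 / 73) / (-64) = -273 / 4672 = -0.06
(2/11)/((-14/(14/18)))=-1/99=-0.01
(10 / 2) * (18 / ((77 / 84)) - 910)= -48970 / 11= -4451.82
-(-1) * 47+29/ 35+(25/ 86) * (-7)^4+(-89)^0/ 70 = 1122441/ 1505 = 745.81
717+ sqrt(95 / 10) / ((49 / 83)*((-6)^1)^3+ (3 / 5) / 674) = 717- 139855*sqrt(38) / 35667831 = 716.98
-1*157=-157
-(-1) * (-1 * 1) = -1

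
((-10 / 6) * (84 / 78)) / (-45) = 14 / 351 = 0.04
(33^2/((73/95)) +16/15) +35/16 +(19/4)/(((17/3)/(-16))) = 419071061/297840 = 1407.03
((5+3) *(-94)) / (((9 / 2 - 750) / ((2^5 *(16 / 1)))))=770048 / 1491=516.46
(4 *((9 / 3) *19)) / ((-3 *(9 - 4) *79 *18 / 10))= -76 / 711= -0.11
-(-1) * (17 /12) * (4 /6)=17 /18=0.94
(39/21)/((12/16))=2.48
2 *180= 360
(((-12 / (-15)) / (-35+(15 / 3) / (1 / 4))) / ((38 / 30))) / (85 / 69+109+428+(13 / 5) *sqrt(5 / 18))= -6833392 / 87350733247+27508 *sqrt(10) / 436753666235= -0.00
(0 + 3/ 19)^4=81/ 130321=0.00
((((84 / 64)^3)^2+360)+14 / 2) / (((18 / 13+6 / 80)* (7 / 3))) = 405795285545 / 3714056192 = 109.26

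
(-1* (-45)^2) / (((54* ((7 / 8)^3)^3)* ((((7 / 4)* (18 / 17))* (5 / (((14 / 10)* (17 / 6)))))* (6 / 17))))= -164852924416 / 1089547389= -151.30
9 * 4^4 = 2304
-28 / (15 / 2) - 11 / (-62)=-3307 / 930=-3.56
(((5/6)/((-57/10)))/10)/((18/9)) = -5/684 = -0.01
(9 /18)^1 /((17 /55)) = 55 /34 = 1.62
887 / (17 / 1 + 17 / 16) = 14192 / 289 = 49.11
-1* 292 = -292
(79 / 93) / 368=79 / 34224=0.00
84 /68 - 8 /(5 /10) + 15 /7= -1502 /119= -12.62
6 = 6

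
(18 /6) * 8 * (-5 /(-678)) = 20 /113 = 0.18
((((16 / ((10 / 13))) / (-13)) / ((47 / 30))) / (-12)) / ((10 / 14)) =0.12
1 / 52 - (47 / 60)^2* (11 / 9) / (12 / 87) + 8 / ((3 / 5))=13335677 / 1684800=7.92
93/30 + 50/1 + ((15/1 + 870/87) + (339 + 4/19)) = 79289/190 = 417.31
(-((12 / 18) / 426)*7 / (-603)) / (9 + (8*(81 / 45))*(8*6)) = 35 / 1348994817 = 0.00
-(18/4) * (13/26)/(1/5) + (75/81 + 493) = 52129/108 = 482.68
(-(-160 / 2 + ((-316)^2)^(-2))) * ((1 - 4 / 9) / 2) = 3988488294395 / 179481973248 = 22.22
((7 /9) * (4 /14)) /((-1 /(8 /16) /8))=-8 /9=-0.89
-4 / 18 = -2 / 9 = -0.22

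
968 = 968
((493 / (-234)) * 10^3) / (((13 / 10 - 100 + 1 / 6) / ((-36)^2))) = 266220000 / 9607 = 27711.04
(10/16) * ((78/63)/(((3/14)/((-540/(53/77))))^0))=65/84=0.77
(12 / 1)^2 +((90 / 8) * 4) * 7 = 459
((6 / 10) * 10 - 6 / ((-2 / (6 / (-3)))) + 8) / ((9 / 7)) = 56 / 9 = 6.22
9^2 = 81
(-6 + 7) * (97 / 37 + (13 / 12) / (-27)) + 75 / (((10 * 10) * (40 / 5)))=256567 / 95904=2.68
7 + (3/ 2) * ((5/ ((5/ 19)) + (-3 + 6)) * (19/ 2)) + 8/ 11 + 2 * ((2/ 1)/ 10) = 35379/ 110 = 321.63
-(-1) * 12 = 12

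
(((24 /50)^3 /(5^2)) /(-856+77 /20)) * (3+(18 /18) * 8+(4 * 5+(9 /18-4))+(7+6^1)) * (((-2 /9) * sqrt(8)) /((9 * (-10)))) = -2304 * sqrt(2) /2219140625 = -0.00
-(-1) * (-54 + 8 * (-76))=-662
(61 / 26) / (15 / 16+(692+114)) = 488 / 167843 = 0.00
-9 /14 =-0.64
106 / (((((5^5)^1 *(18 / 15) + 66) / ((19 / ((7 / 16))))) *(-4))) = -19 / 63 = -0.30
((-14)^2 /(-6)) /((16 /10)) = -245 /12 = -20.42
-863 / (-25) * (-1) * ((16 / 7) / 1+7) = -320.54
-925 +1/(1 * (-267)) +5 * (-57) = -323071/267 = -1210.00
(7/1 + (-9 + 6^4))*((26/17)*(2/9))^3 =181946752/3581577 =50.80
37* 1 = 37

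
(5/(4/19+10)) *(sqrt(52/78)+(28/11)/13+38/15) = 95 *sqrt(6)/582+55613/41613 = 1.74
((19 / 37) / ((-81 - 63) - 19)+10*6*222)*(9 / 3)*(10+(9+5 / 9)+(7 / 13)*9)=229350432355 / 235209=975092.08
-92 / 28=-23 / 7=-3.29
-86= -86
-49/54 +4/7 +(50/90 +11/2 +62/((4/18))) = 53812/189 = 284.72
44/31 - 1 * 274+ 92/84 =-176737/651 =-271.49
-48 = -48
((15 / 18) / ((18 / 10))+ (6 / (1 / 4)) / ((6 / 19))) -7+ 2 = 3859 / 54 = 71.46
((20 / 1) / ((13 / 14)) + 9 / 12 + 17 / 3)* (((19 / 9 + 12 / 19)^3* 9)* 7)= 3149217490643 / 86670324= 36335.59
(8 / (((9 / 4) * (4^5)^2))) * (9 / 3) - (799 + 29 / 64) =-78589439 / 98304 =-799.45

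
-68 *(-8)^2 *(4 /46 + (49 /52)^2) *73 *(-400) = 481555654400 /3887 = 123888771.39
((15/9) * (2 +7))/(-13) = -15/13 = -1.15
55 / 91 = 0.60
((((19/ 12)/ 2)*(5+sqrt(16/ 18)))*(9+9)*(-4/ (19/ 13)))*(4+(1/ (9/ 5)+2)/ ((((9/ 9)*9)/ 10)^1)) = -36010/ 27- 14404*sqrt(2)/ 81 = -1585.19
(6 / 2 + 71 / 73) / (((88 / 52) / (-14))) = -26390 / 803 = -32.86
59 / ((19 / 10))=590 / 19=31.05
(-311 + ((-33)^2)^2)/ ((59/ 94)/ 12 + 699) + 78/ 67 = 89665166778/ 52831577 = 1697.19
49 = 49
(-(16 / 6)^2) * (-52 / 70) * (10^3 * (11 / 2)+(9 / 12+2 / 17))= 22229792 / 765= 29058.55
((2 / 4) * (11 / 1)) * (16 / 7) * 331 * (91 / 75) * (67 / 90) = 12685244 / 3375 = 3758.59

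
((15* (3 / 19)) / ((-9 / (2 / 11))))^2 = 100 / 43681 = 0.00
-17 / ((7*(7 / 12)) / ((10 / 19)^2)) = -20400 / 17689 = -1.15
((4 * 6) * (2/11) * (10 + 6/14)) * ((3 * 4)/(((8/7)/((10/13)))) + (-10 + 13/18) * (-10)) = 13782400/3003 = 4589.54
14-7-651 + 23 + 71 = -550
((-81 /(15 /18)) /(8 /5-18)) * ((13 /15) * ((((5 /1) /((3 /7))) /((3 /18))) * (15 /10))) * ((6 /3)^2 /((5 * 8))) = 22113 /410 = 53.93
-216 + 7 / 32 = -6905 / 32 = -215.78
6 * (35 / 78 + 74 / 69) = 2729 / 299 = 9.13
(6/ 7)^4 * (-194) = -251424/ 2401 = -104.72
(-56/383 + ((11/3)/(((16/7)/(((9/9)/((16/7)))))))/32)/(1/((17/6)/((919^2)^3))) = -19886923/34021565284826083623026688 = -0.00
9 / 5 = 1.80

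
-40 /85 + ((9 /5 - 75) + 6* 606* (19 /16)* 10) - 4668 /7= 50499997 /1190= 42436.97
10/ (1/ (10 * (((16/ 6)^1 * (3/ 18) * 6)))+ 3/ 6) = 800/ 43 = 18.60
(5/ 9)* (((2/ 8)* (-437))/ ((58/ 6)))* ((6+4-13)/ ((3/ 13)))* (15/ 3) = 142025/ 348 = 408.12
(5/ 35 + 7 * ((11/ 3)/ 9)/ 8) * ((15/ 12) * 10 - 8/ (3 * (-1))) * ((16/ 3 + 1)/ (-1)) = -186485/ 3888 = -47.96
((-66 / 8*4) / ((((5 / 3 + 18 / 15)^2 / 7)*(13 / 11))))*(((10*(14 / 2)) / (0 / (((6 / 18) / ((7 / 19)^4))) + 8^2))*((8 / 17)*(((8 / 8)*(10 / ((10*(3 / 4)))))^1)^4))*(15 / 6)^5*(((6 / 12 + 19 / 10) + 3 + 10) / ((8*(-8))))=35666640625 / 39228384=909.20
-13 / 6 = -2.17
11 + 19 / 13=12.46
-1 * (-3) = 3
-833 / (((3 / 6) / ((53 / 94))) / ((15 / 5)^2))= -397341 / 47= -8454.06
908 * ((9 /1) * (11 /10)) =44946 /5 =8989.20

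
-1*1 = -1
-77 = -77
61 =61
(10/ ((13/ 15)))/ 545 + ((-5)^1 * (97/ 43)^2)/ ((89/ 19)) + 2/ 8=-4813439883/ 932731748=-5.16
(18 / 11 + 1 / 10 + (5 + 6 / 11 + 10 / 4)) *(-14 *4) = -30128 / 55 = -547.78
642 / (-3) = -214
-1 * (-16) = 16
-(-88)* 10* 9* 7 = 55440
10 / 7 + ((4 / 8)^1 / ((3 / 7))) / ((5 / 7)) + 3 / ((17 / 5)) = 3.94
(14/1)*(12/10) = 84/5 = 16.80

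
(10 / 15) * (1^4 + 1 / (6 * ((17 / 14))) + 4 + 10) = 1544 / 153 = 10.09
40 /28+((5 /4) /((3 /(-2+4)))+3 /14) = 52 /21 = 2.48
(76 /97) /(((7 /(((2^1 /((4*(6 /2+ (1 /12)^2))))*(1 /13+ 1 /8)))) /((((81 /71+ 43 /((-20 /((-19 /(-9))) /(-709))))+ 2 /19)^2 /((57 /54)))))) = 1833234446769375387 /49681750170650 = 36899.55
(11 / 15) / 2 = 0.37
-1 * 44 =-44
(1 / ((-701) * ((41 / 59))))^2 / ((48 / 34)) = 59177 / 19825081944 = 0.00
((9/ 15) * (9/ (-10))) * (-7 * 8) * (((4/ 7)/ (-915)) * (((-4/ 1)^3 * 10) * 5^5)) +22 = 2305342/ 61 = 37792.49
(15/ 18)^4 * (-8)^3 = -246.91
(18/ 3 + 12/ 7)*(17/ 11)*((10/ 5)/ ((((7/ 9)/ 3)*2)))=24786/ 539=45.99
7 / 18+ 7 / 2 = 35 / 9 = 3.89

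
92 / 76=23 / 19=1.21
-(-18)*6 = 108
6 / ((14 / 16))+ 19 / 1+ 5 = 216 / 7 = 30.86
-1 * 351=-351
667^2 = 444889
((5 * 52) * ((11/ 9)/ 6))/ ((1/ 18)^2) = 17160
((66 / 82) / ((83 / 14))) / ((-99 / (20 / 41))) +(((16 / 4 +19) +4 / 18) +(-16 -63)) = -70041386 / 1255707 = -55.78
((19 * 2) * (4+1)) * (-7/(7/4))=-760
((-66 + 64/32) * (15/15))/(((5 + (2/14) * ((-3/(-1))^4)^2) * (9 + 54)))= -16/14841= -0.00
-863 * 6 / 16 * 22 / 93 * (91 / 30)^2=-704.40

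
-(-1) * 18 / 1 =18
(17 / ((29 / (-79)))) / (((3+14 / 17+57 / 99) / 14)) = -5273961 / 35786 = -147.37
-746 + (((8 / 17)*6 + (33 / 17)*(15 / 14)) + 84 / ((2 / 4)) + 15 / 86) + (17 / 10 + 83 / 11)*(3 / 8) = -2564233873 / 4502960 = -569.46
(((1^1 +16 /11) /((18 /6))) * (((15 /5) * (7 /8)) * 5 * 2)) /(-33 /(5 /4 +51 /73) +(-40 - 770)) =-25605 /985864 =-0.03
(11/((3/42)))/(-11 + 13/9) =-693/43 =-16.12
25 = 25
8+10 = 18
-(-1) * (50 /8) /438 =25 /1752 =0.01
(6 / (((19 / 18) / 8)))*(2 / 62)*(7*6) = 61.61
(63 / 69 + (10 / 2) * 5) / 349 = 596 / 8027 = 0.07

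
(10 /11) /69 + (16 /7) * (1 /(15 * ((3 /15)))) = 4118 /5313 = 0.78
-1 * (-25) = 25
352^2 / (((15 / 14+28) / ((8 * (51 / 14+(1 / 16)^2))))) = 4600640 / 37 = 124341.62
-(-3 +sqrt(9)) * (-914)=0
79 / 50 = 1.58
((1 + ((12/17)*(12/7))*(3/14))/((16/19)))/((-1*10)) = -19931/133280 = -0.15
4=4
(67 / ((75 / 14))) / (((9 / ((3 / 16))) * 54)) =469 / 97200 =0.00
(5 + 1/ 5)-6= -4/ 5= -0.80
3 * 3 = 9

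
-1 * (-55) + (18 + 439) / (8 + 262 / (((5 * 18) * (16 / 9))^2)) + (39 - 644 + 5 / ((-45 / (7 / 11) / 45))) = -50868685 / 102531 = -496.13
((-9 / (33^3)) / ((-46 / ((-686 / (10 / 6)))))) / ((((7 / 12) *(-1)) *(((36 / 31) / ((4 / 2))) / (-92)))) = -12152 / 19965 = -0.61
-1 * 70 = -70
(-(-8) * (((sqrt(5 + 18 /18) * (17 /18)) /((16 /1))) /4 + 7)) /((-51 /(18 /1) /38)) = -12768 /17 - 19 * sqrt(6) /12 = -754.94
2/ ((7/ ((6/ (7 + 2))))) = 4/ 21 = 0.19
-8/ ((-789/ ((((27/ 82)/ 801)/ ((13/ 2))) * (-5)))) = -40/ 12475931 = -0.00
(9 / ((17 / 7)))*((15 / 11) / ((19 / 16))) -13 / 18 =3.53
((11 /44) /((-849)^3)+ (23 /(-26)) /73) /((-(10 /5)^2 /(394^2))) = 1092479683745227 /2323000346004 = 470.29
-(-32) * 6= 192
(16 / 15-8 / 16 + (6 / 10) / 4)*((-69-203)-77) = -15007 / 60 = -250.12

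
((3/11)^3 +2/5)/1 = 2797/6655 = 0.42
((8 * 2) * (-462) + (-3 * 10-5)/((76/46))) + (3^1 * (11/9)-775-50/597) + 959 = -7225.60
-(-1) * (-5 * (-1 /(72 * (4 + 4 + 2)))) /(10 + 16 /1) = 1 /3744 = 0.00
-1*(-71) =71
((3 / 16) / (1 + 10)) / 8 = 3 / 1408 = 0.00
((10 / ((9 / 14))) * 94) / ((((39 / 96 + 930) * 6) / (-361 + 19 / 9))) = -35795200 / 380781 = -94.00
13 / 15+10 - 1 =148 / 15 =9.87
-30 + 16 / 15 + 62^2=57226 / 15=3815.07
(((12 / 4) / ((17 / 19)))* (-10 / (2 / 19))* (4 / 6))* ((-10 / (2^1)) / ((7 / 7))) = 18050 / 17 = 1061.76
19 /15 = 1.27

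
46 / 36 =23 / 18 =1.28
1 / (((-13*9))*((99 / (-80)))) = 80 / 11583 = 0.01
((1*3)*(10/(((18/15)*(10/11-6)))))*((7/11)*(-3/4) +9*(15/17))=-139575/3808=-36.65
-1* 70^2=-4900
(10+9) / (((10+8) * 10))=19 / 180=0.11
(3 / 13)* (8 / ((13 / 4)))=96 / 169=0.57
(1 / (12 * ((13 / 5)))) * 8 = 10 / 39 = 0.26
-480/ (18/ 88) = -7040/ 3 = -2346.67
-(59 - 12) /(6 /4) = -94 /3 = -31.33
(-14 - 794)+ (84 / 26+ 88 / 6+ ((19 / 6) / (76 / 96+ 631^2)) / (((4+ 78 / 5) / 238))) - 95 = -2309016424999 / 2608756059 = -885.10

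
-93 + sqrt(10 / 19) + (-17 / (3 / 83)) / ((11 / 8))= -14357 / 33 + sqrt(190) / 19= -434.34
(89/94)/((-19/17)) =-1513/1786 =-0.85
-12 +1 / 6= -71 / 6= -11.83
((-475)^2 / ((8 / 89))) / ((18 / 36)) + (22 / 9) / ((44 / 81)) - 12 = 20080595 / 4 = 5020148.75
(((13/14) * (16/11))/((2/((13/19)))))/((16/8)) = 338/1463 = 0.23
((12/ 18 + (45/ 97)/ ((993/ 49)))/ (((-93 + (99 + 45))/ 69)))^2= 8074999321/ 9277735041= 0.87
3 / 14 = 0.21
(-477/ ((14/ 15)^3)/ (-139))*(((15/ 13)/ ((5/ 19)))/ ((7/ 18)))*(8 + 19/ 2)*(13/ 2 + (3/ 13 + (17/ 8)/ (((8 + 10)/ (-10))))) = 2383540678125/ 515674432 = 4622.18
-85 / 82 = -1.04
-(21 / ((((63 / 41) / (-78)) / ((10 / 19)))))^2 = -113635600 / 361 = -314780.06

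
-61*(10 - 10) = 0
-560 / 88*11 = -70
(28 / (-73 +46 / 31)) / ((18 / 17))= -7378 / 19953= -0.37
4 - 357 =-353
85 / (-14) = -85 / 14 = -6.07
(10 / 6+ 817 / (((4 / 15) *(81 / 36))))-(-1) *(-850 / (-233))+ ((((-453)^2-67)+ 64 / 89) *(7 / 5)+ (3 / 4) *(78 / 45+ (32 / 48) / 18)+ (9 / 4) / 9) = 53856379837 / 186633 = 288568.37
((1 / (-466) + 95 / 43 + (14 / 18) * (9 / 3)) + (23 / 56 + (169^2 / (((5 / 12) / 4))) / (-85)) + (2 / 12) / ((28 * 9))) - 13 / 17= -10370428784917 / 3219104700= -3221.53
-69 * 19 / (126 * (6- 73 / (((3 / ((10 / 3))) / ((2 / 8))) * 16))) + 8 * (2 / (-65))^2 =-88318288 / 40310725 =-2.19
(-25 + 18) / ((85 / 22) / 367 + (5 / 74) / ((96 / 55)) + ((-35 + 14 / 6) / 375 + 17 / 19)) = -1430357544000 / 175088827883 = -8.17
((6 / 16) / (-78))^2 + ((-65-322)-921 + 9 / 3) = -56459519 / 43264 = -1305.00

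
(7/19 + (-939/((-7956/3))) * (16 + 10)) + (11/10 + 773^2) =965026574/1615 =597539.67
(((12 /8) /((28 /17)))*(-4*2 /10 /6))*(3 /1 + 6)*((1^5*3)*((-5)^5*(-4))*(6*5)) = -8606250 /7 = -1229464.29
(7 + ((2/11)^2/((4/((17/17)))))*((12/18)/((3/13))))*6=15298/363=42.14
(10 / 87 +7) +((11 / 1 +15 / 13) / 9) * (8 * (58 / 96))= 138862 / 10179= 13.64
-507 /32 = -15.84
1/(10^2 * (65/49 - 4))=-0.00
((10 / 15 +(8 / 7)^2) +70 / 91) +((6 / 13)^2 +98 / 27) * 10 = 9204740 / 223587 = 41.17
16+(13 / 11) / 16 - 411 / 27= 1349 / 1584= 0.85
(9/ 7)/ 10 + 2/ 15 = 11/ 42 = 0.26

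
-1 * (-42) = 42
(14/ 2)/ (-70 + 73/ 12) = -84/ 767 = -0.11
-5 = -5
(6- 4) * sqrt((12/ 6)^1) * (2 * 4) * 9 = 144 * sqrt(2) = 203.65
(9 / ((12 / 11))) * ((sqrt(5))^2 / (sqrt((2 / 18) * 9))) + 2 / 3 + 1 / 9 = 1513 / 36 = 42.03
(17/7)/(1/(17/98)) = 289/686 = 0.42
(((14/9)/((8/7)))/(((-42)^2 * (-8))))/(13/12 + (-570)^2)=-0.00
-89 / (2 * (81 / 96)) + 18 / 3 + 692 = 17422 / 27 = 645.26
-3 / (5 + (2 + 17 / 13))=-13 / 36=-0.36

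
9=9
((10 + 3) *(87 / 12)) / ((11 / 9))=3393 / 44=77.11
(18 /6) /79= 3 /79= 0.04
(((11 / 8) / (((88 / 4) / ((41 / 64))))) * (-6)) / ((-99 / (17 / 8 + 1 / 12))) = 2173 / 405504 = 0.01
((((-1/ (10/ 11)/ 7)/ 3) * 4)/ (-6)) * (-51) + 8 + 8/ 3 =311/ 35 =8.89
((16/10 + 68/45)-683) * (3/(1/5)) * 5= -152975/3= -50991.67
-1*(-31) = 31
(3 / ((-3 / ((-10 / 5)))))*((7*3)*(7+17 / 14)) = 345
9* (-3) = -27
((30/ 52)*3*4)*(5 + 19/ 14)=4005/ 91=44.01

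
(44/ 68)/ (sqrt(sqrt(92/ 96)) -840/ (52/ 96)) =11/ (17* (-20160/ 13 + 3^(3/ 4)* 46^(1/ 4)/ 6)) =-0.00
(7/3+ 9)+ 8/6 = 38/3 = 12.67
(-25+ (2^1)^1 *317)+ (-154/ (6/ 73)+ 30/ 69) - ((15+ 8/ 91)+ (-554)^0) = -8039128/ 6279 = -1280.32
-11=-11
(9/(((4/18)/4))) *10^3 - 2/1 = 161998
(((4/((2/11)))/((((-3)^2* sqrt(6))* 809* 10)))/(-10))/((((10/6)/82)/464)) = -104632* sqrt(6)/910125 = -0.28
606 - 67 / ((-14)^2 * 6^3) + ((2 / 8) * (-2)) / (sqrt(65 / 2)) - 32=24300797 / 42336 - sqrt(130) / 130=573.91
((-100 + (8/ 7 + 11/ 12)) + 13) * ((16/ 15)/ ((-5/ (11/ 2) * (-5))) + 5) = -444.64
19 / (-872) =-19 / 872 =-0.02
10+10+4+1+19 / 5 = 144 / 5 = 28.80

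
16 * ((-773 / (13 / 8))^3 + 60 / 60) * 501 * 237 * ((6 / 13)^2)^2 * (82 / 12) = -3978799925154062811264 / 62748517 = -63408668688601.24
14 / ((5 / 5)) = 14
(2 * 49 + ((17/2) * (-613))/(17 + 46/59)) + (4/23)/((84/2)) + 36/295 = -58272131131/298933530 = -194.93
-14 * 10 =-140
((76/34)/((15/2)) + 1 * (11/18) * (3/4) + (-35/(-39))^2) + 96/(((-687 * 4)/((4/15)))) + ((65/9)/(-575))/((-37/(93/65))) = 1.55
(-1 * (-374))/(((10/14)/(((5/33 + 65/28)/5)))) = 7769/30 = 258.97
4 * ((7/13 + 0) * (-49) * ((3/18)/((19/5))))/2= -1715/741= -2.31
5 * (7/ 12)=35/ 12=2.92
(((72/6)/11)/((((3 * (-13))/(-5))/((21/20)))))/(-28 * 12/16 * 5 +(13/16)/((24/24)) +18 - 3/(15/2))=-560/330187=-0.00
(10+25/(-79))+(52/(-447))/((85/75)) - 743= -146762296/200107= -733.42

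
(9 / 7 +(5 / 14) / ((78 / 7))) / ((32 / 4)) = 0.16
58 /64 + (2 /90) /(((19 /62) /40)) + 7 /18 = 2551 /608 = 4.20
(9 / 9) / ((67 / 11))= 11 / 67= 0.16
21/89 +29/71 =4072/6319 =0.64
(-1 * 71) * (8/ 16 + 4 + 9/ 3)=-1065/ 2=-532.50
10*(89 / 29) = 890 / 29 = 30.69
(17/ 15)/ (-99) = -17/ 1485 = -0.01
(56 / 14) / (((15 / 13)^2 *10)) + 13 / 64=36257 / 72000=0.50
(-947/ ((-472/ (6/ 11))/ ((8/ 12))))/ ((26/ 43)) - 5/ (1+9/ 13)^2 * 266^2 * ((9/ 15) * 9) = -247632886745/ 371228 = -667064.14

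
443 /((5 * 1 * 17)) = 443 /85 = 5.21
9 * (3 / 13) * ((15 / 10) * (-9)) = -729 / 26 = -28.04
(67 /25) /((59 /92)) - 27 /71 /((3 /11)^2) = -97781 /104725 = -0.93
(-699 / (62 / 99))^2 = 4788778401 / 3844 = 1245780.02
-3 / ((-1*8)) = 3 / 8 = 0.38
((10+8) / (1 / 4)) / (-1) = -72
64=64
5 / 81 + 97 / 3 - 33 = -49 / 81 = -0.60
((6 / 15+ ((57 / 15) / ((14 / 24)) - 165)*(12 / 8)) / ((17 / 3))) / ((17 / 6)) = -14.78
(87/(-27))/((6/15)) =-145/18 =-8.06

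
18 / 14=9 / 7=1.29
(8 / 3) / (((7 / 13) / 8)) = 39.62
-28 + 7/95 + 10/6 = -7484/285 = -26.26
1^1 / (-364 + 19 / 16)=-16 / 5805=-0.00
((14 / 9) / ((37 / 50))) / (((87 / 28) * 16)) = 1225 / 28971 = 0.04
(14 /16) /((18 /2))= 7 /72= 0.10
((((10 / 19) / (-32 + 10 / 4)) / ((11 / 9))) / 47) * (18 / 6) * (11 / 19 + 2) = -0.00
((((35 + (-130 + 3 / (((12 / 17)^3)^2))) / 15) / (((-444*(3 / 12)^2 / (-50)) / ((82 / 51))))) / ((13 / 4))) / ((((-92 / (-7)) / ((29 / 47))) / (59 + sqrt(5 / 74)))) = -172897710203435 / 14846691854592 - 2930469664465*sqrt(370) / 1098655197239808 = -11.70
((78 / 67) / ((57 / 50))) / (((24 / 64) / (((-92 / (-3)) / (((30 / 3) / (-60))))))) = -1913600 / 3819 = -501.07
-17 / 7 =-2.43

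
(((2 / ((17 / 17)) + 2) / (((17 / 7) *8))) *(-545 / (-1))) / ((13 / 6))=11445 / 221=51.79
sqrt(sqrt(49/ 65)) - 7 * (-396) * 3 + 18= 65^(3/ 4) * sqrt(7)/ 65 + 8334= 8334.93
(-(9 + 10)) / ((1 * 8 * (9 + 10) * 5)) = -1 / 40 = -0.02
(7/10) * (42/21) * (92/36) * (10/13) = 2.75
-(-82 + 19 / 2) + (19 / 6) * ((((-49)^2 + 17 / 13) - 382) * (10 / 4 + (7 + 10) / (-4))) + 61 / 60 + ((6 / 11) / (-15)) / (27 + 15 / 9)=-4103482169 / 368940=-11122.36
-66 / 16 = -33 / 8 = -4.12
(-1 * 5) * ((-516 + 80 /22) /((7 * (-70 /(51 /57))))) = -47906 /10241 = -4.68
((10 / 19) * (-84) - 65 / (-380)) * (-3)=10041 / 76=132.12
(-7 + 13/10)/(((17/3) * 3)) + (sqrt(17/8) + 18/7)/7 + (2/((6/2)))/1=sqrt(34)/28 + 17461/24990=0.91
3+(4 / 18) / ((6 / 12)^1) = 31 / 9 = 3.44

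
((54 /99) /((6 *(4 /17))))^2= 289 /1936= 0.15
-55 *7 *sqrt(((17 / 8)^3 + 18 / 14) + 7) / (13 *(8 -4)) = -55 *sqrt(897218) / 1664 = -31.31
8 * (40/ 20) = 16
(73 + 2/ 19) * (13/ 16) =18057/ 304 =59.40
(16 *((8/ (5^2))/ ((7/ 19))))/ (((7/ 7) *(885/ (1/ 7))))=0.00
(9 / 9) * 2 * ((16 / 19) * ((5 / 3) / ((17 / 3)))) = 160 / 323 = 0.50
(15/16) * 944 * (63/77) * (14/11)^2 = 1561140/1331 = 1172.91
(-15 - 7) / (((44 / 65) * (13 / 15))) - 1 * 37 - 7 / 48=-3583 / 48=-74.65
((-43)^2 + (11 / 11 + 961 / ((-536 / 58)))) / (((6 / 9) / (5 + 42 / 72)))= 467931 / 32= 14622.84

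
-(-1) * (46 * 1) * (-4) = -184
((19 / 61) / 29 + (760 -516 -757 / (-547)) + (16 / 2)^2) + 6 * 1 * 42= 543229606 / 967643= 561.39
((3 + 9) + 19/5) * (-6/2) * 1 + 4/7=-46.83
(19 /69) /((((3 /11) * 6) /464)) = 48488 /621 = 78.08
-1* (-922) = 922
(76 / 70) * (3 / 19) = 6 / 35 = 0.17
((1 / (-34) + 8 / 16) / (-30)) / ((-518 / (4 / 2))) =4 / 66045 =0.00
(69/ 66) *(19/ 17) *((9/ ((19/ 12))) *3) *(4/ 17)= 14904/ 3179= 4.69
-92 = -92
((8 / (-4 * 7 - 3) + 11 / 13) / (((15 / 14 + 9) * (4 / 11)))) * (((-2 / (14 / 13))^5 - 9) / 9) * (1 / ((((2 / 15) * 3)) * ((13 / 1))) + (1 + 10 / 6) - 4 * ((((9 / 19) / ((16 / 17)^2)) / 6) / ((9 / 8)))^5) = -681488446306407874363671409 / 429699736305643263897894912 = -1.59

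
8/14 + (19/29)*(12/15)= 1112/1015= 1.10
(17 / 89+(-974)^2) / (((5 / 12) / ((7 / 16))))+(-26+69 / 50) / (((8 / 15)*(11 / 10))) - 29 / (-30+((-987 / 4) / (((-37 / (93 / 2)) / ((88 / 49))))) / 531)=17256399494236351 / 17324501480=996069.04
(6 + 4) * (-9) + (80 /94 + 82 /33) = -134416 /1551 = -86.66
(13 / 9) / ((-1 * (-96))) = 13 / 864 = 0.02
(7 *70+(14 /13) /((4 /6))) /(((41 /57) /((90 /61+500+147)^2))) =570020359679463 /1983293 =287411068.20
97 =97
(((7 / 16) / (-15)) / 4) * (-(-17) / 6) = -119 / 5760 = -0.02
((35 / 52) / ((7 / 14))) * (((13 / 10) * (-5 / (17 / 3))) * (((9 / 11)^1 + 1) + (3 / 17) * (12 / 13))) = -126420 / 41327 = -3.06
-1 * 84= -84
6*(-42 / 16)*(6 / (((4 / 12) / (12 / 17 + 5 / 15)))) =-10017 / 34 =-294.62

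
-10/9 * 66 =-220/3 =-73.33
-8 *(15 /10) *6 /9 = -8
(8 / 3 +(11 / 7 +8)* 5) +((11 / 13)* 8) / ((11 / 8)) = 15137 / 273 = 55.45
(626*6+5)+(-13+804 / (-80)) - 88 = 72999 / 20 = 3649.95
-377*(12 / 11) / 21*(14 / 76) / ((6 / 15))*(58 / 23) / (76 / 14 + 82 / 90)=-34438950 / 9599579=-3.59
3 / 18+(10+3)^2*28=28393 / 6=4732.17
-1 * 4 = -4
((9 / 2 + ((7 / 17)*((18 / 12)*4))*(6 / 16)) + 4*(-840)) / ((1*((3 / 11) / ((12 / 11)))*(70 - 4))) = -203.31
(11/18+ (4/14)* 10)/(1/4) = 874/63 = 13.87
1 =1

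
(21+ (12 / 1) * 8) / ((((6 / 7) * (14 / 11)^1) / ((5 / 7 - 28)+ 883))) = 91775.36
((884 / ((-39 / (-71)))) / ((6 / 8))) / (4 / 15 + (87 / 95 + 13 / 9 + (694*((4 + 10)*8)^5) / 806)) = 369679960 / 2614301711853529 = 0.00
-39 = -39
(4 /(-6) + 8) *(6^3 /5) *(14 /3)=7392 /5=1478.40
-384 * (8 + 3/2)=-3648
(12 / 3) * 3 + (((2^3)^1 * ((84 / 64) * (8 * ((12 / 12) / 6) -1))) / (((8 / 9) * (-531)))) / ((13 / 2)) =73625 / 6136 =12.00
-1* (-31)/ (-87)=-31/ 87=-0.36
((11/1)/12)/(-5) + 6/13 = 217/780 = 0.28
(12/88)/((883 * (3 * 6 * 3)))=1/349668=0.00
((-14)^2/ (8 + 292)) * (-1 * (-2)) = 98/ 75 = 1.31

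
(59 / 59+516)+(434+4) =955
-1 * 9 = -9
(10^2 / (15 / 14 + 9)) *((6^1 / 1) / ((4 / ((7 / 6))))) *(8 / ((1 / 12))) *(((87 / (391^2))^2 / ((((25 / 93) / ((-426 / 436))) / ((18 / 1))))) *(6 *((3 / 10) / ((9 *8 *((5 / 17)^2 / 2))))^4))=-204536852262603 / 11200198773437500000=-0.00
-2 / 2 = -1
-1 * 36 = -36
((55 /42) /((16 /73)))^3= 64722703375 /303464448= 213.28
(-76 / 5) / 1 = -76 / 5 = -15.20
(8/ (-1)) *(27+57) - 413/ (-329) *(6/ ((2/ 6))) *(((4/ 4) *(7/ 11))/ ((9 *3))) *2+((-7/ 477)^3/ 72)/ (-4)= -10842228071482829/ 16159881358368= -670.93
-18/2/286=-9/286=-0.03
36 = 36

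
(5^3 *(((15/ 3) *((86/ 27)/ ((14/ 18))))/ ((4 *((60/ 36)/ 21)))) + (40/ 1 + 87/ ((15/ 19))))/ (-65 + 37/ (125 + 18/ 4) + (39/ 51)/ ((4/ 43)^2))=78184904/ 225215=347.16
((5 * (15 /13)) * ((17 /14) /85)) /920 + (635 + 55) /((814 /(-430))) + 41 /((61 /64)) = -267280445935 /831406576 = -321.48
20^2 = 400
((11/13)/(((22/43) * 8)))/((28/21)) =129/832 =0.16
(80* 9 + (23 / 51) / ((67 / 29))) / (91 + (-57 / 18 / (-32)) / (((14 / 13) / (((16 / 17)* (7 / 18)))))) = 7.91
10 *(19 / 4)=95 / 2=47.50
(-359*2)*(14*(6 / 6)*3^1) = -30156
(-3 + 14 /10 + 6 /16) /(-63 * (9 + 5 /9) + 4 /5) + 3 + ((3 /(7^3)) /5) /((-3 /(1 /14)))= 866664941 /288696240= 3.00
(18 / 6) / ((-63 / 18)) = -6 / 7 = -0.86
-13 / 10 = -1.30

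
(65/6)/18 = 65/108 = 0.60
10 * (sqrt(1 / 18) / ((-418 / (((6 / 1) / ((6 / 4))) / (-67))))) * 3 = 10 * sqrt(2) / 14003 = 0.00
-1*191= -191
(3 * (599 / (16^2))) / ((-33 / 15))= -8985 / 2816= -3.19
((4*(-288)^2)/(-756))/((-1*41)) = 3072/287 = 10.70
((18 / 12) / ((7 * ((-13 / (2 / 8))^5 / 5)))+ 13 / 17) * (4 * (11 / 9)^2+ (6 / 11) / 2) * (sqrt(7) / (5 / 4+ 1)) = 385220442578623 * sqrt(7) / 181406939890176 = 5.62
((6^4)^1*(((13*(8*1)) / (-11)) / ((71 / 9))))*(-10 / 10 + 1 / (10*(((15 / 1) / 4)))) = 29517696 / 19525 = 1511.79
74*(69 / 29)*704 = 123952.55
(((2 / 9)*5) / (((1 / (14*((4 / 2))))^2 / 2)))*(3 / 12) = 3920 / 9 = 435.56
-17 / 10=-1.70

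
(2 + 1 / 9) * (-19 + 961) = 5966 / 3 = 1988.67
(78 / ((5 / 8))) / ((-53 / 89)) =-55536 / 265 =-209.57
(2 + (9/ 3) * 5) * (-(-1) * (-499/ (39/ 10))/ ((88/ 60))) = -212075/ 143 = -1483.04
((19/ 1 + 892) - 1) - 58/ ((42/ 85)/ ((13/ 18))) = 311935/ 378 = 825.22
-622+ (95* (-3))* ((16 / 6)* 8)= -6702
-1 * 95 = -95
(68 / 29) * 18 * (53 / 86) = 32436 / 1247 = 26.01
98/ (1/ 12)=1176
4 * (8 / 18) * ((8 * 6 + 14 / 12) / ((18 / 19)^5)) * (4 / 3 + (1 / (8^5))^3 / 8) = 822412691862770952261535 / 5385144351531158470656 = 152.72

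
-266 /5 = -53.20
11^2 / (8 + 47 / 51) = 6171 / 455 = 13.56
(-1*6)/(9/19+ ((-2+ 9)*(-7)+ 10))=19/122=0.16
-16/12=-4/3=-1.33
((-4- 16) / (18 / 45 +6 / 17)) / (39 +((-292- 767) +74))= 425 / 15136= 0.03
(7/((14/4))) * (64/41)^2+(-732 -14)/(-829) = 5.77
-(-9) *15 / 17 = 135 / 17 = 7.94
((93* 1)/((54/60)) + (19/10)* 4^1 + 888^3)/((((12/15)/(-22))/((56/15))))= -3235049585152/45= -71889990781.16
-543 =-543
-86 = -86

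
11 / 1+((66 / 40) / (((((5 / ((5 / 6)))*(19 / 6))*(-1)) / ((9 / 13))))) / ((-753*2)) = 27278779 / 2479880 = 11.00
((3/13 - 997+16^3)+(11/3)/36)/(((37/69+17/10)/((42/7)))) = 500418245/60177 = 8315.77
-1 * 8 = -8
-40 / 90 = -4 / 9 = -0.44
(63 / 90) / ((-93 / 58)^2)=11774 / 43245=0.27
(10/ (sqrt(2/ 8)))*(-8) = -160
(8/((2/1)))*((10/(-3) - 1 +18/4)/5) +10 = 152/15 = 10.13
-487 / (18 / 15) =-2435 / 6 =-405.83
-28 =-28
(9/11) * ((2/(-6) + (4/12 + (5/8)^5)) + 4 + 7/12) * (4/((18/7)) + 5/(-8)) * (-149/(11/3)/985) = -918306221/6248726528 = -0.15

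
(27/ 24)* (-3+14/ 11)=-171/ 88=-1.94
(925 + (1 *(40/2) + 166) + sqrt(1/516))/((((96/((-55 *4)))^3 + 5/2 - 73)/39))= -4805908250/7828841 - 2162875 *sqrt(129)/1009920489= -613.90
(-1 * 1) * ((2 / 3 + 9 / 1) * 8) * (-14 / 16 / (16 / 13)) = 2639 / 48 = 54.98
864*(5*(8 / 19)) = 34560 / 19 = 1818.95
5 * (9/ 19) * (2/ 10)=9/ 19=0.47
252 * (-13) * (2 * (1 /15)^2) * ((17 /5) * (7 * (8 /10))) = -346528 /625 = -554.44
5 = 5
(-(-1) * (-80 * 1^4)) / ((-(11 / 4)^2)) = 1280 / 121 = 10.58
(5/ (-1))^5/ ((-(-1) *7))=-3125/ 7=-446.43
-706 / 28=-353 / 14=-25.21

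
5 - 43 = -38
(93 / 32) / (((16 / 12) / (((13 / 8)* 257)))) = 932139 / 1024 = 910.29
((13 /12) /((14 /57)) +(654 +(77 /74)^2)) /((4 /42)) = 151678215 /21904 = 6924.68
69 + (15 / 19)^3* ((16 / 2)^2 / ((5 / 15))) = 1121271 / 6859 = 163.47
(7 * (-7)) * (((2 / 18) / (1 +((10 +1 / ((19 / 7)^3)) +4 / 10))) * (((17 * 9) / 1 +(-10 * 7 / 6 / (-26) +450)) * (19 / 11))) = -12420242905 / 25059996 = -495.62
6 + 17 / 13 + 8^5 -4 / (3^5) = 103537145 / 3159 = 32775.29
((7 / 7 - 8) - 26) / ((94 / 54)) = -18.96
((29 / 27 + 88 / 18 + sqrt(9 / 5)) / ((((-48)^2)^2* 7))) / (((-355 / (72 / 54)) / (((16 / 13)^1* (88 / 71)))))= -253 / 275175688320 - 11* sqrt(5) / 118903075200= -0.00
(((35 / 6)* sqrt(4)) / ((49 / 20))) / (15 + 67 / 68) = 6800 / 22827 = 0.30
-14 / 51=-0.27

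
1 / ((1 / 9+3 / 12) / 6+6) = 216 / 1309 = 0.17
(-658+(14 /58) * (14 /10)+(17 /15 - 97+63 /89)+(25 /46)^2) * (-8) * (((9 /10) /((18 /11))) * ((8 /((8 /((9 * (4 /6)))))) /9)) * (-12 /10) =-271249424534 /102401175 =-2648.89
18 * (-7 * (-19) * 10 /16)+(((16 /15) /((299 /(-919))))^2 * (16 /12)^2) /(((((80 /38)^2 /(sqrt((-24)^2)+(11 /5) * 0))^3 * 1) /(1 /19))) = 693948212018123 /419067187500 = 1655.94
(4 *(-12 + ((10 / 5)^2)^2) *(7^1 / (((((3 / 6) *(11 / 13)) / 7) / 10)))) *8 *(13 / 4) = 5299840 / 11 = 481803.64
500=500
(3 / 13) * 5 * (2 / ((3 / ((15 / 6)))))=25 / 13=1.92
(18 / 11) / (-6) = -3 / 11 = -0.27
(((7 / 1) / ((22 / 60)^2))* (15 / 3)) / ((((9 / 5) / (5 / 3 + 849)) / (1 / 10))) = 406000 / 33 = 12303.03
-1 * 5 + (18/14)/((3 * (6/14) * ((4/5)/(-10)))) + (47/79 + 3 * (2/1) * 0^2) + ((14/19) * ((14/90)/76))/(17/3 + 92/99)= -1574085817/93114535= -16.90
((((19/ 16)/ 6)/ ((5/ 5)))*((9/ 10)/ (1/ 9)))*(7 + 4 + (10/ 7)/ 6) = 10089/ 560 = 18.02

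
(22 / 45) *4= 88 / 45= 1.96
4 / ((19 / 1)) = 0.21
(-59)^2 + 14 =3495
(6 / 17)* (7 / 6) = 0.41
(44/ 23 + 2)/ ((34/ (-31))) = -1395/ 391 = -3.57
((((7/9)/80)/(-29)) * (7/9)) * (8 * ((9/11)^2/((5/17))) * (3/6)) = -833/350900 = -0.00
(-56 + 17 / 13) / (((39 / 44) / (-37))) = 385836 / 169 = 2283.05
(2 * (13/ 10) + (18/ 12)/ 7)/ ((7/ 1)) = 197/ 490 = 0.40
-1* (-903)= 903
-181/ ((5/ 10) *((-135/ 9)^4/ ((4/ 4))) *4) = -181/ 101250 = -0.00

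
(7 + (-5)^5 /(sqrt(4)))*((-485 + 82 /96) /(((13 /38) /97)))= 44414167649 /208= 213529652.16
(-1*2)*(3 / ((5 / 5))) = -6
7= 7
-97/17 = -5.71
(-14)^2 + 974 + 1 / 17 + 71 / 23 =458700 / 391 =1173.15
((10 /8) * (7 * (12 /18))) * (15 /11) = 175 /22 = 7.95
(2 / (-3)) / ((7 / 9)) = -6 / 7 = -0.86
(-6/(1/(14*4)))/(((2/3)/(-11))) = 5544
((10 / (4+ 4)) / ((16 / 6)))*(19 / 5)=57 / 32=1.78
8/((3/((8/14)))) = 1.52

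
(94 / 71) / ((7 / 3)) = 282 / 497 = 0.57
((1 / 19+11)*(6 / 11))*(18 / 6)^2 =11340 / 209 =54.26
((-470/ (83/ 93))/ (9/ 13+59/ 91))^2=3955345328025/ 25633969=154300.93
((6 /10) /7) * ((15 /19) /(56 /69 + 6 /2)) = 621 /34979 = 0.02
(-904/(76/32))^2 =52301824/361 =144880.40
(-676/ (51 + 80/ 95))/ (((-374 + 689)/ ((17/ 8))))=-54587/ 620550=-0.09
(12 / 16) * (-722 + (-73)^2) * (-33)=-456093 / 4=-114023.25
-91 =-91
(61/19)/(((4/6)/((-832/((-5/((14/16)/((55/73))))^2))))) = -621206859/2873750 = -216.17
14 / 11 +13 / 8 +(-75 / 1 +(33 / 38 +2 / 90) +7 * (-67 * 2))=-75933083 / 75240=-1009.21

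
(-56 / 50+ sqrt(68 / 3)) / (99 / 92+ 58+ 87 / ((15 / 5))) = -2576 / 202575+ 184*sqrt(51) / 24309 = 0.04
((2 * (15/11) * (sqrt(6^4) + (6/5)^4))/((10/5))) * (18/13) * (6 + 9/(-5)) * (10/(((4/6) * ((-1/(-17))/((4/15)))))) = 1834957152/89375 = 20530.99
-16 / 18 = -8 / 9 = -0.89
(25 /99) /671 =25 /66429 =0.00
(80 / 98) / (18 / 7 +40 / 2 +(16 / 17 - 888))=-340 / 360059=-0.00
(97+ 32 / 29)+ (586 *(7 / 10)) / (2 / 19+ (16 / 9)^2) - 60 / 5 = 22041113 / 104110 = 211.71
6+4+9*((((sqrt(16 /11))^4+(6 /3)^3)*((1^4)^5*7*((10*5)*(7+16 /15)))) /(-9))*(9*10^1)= -2570390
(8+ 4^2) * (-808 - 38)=-20304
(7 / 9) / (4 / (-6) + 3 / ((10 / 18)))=35 / 213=0.16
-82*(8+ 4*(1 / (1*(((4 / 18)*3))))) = -1148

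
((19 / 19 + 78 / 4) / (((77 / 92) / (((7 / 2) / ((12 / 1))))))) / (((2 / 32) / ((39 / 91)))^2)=181056 / 539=335.91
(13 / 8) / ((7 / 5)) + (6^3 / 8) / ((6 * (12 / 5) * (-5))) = 11 / 14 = 0.79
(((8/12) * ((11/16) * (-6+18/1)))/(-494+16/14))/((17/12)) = -77/9775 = -0.01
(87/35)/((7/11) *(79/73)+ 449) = 69861/12638500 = 0.01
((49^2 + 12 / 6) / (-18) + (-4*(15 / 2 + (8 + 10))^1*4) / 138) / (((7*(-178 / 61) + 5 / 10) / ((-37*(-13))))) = 14167189 / 4301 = 3293.93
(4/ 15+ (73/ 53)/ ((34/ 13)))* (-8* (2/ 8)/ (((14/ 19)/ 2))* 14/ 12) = -407417/ 81090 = -5.02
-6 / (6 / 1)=-1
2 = 2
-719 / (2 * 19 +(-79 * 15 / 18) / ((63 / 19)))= -271782 / 6859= -39.62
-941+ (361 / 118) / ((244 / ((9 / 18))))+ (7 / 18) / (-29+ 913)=-107776267601 / 114534576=-940.99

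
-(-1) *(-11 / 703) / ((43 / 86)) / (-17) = 0.00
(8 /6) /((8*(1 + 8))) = 1 /54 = 0.02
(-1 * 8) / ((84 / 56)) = -16 / 3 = -5.33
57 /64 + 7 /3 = 619 /192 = 3.22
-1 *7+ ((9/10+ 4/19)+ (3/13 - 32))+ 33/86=-1979488/53105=-37.27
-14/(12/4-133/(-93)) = -651/206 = -3.16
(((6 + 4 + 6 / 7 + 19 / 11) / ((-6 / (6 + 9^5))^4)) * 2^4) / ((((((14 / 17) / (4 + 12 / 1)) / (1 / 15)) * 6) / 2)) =1319207473154276851000 / 1617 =815836408877103803.96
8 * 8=64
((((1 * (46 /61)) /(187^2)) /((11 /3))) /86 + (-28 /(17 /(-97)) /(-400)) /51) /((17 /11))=-2370512927 /467790803700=-0.01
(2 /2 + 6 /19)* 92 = 2300 /19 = 121.05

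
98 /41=2.39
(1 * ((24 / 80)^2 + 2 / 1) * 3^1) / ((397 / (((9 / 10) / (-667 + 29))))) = -0.00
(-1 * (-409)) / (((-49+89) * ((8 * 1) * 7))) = 409 / 2240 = 0.18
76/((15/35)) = 177.33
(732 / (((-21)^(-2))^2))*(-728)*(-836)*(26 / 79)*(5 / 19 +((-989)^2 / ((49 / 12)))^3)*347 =75207305145117627291855738450371328 / 553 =135998743481225365808057400000000.00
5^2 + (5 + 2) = 32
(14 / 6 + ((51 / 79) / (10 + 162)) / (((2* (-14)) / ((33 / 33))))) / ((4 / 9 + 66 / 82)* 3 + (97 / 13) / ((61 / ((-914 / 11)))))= -952437285085 / 2618973784784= -0.36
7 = 7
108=108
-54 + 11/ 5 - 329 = -1904/ 5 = -380.80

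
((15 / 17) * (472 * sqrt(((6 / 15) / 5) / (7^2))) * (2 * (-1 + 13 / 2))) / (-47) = -15576 * sqrt(2) / 5593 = -3.94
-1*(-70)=70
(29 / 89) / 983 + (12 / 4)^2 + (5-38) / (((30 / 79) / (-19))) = 1452371977 / 874870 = 1660.10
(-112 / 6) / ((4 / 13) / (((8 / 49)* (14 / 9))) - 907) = 0.02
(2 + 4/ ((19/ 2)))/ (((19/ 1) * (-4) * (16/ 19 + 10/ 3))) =-69/ 9044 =-0.01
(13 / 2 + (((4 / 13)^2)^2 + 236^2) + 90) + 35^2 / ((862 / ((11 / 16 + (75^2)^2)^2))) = 1422718402054857.40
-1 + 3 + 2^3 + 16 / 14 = 11.14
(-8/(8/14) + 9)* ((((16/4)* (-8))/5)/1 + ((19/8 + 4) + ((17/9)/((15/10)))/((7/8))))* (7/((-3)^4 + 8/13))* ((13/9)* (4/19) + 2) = -27379651/19594548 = -1.40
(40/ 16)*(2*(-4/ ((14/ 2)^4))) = -20/ 2401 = -0.01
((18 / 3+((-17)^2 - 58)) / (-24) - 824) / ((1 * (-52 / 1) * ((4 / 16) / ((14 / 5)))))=46697 / 260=179.60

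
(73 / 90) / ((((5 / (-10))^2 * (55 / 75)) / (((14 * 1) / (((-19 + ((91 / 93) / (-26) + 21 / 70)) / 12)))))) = -3801840 / 95843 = -39.67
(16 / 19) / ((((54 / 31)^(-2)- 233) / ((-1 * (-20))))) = -933120 / 12890873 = -0.07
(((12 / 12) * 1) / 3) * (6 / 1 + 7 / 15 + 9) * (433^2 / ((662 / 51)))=369728308 / 4965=74466.93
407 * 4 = 1628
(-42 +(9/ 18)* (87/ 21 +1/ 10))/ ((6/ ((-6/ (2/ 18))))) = 50247/ 140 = 358.91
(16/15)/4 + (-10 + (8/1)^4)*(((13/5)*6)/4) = 47807/3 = 15935.67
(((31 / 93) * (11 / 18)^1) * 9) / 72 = 11 / 432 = 0.03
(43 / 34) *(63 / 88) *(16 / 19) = 2709 / 3553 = 0.76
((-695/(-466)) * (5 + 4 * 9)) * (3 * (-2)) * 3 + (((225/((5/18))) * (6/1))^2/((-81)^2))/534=-22684695/20737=-1093.92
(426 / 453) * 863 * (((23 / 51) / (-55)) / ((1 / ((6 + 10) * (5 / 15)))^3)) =-11544813568 / 11435985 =-1009.52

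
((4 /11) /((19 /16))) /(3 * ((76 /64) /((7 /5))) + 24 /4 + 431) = 7168 /10288861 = 0.00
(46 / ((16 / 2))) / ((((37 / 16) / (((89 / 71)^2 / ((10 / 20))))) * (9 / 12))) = 5829856 / 559551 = 10.42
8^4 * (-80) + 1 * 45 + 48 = -327587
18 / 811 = 0.02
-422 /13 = -32.46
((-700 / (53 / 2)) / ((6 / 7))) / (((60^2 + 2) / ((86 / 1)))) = -0.74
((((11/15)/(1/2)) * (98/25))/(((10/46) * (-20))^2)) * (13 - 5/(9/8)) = 21955087/8437500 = 2.60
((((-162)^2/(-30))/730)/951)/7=-729/4049675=-0.00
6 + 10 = 16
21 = 21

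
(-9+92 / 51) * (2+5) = -2569 / 51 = -50.37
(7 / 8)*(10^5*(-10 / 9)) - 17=-875153 / 9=-97239.22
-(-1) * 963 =963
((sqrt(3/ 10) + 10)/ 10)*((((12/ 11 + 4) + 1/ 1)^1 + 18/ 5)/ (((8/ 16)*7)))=533*sqrt(30)/ 19250 + 1066/ 385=2.92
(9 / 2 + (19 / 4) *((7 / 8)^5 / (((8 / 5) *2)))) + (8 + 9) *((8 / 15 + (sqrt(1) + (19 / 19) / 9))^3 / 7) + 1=22822814737691 / 1337720832000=17.06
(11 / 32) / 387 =11 / 12384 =0.00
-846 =-846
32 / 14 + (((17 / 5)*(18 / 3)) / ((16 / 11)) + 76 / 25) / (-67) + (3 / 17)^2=55901301 / 27108200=2.06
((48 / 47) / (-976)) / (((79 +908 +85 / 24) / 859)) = -61848 / 68157191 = -0.00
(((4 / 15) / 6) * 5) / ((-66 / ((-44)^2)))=-176 / 27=-6.52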